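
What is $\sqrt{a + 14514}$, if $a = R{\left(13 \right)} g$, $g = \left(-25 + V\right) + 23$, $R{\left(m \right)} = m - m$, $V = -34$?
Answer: $\sqrt{14514} \approx 120.47$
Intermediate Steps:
$R{\left(m \right)} = 0$
$g = -36$ ($g = \left(-25 - 34\right) + 23 = -59 + 23 = -36$)
$a = 0$ ($a = 0 \left(-36\right) = 0$)
$\sqrt{a + 14514} = \sqrt{0 + 14514} = \sqrt{14514}$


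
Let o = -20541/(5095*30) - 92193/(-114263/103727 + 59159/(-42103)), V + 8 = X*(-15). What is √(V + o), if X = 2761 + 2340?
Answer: I*√3434513700465272830526037808331/9295997912465 ≈ 199.36*I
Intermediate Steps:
X = 5101
V = -76523 (V = -8 + 5101*(-15) = -8 - 76515 = -76523)
o = 1709480543488871808/46479989562325 (o = -20541/152850 - 92193/(-114263*1/103727 + 59159*(-1/42103)) = -20541*1/152850 - 92193/(-114263/103727 - 59159/42103) = -6847/50950 - 92193/(-10947200682/4367217881) = -6847/50950 - 92193*(-4367217881/10947200682) = -6847/50950 + 134208972701011/3649066894 = 1709480543488871808/46479989562325 ≈ 36779.)
√(V + o) = √(-76523 + 1709480543488871808/46479989562325) = √(-1847307697788924167/46479989562325) = I*√3434513700465272830526037808331/9295997912465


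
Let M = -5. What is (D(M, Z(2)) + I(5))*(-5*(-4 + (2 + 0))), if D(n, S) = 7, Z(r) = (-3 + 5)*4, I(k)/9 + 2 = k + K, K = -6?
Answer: -200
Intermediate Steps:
I(k) = -72 + 9*k (I(k) = -18 + 9*(k - 6) = -18 + 9*(-6 + k) = -18 + (-54 + 9*k) = -72 + 9*k)
Z(r) = 8 (Z(r) = 2*4 = 8)
(D(M, Z(2)) + I(5))*(-5*(-4 + (2 + 0))) = (7 + (-72 + 9*5))*(-5*(-4 + (2 + 0))) = (7 + (-72 + 45))*(-5*(-4 + 2)) = (7 - 27)*(-5*(-2)) = -20*10 = -200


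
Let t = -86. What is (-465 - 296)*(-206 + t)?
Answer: 222212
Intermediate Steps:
(-465 - 296)*(-206 + t) = (-465 - 296)*(-206 - 86) = -761*(-292) = 222212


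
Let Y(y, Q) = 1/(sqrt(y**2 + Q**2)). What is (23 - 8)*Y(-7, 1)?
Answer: 3*sqrt(2)/2 ≈ 2.1213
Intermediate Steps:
Y(y, Q) = 1/sqrt(Q**2 + y**2) (Y(y, Q) = 1/(sqrt(Q**2 + y**2)) = 1/sqrt(Q**2 + y**2))
(23 - 8)*Y(-7, 1) = (23 - 8)/sqrt(1**2 + (-7)**2) = 15/sqrt(1 + 49) = 15/sqrt(50) = 15*(sqrt(2)/10) = 3*sqrt(2)/2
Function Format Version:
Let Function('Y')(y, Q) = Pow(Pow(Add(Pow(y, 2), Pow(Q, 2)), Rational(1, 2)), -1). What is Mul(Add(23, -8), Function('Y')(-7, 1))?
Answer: Mul(Rational(3, 2), Pow(2, Rational(1, 2))) ≈ 2.1213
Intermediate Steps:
Function('Y')(y, Q) = Pow(Add(Pow(Q, 2), Pow(y, 2)), Rational(-1, 2)) (Function('Y')(y, Q) = Pow(Pow(Add(Pow(Q, 2), Pow(y, 2)), Rational(1, 2)), -1) = Pow(Add(Pow(Q, 2), Pow(y, 2)), Rational(-1, 2)))
Mul(Add(23, -8), Function('Y')(-7, 1)) = Mul(Add(23, -8), Pow(Add(Pow(1, 2), Pow(-7, 2)), Rational(-1, 2))) = Mul(15, Pow(Add(1, 49), Rational(-1, 2))) = Mul(15, Pow(50, Rational(-1, 2))) = Mul(15, Mul(Rational(1, 10), Pow(2, Rational(1, 2)))) = Mul(Rational(3, 2), Pow(2, Rational(1, 2)))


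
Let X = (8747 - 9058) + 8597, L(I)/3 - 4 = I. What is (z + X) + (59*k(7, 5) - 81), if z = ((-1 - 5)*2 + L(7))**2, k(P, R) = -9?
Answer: 8115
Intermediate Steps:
L(I) = 12 + 3*I
X = 8286 (X = -311 + 8597 = 8286)
z = 441 (z = ((-1 - 5)*2 + (12 + 3*7))**2 = (-6*2 + (12 + 21))**2 = (-12 + 33)**2 = 21**2 = 441)
(z + X) + (59*k(7, 5) - 81) = (441 + 8286) + (59*(-9) - 81) = 8727 + (-531 - 81) = 8727 - 612 = 8115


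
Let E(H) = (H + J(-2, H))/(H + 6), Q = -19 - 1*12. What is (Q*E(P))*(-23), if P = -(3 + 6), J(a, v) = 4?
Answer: 3565/3 ≈ 1188.3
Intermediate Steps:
P = -9 (P = -1*9 = -9)
Q = -31 (Q = -19 - 12 = -31)
E(H) = (4 + H)/(6 + H) (E(H) = (H + 4)/(H + 6) = (4 + H)/(6 + H))
(Q*E(P))*(-23) = -31*(4 - 9)/(6 - 9)*(-23) = -31*(-5)/(-3)*(-23) = -(-31)*(-5)/3*(-23) = -31*5/3*(-23) = -155/3*(-23) = 3565/3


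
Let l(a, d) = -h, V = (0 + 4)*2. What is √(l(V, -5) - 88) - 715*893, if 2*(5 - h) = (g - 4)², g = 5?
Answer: -638495 + I*√370/2 ≈ -6.385e+5 + 9.6177*I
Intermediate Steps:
V = 8 (V = 4*2 = 8)
h = 9/2 (h = 5 - (5 - 4)²/2 = 5 - ½*1² = 5 - ½*1 = 5 - ½ = 9/2 ≈ 4.5000)
l(a, d) = -9/2 (l(a, d) = -1*9/2 = -9/2)
√(l(V, -5) - 88) - 715*893 = √(-9/2 - 88) - 715*893 = √(-185/2) - 638495 = I*√370/2 - 638495 = -638495 + I*√370/2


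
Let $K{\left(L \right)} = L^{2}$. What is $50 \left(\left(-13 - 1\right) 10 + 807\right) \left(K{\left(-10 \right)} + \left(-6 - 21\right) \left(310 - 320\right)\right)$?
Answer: $12339500$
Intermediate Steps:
$50 \left(\left(-13 - 1\right) 10 + 807\right) \left(K{\left(-10 \right)} + \left(-6 - 21\right) \left(310 - 320\right)\right) = 50 \left(\left(-13 - 1\right) 10 + 807\right) \left(\left(-10\right)^{2} + \left(-6 - 21\right) \left(310 - 320\right)\right) = 50 \left(\left(-14\right) 10 + 807\right) \left(100 - -270\right) = 50 \left(-140 + 807\right) \left(100 + 270\right) = 50 \cdot 667 \cdot 370 = 50 \cdot 246790 = 12339500$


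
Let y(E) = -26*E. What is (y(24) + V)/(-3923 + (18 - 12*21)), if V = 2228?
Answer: -1604/4157 ≈ -0.38586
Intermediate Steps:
(y(24) + V)/(-3923 + (18 - 12*21)) = (-26*24 + 2228)/(-3923 + (18 - 12*21)) = (-624 + 2228)/(-3923 + (18 - 252)) = 1604/(-3923 - 234) = 1604/(-4157) = 1604*(-1/4157) = -1604/4157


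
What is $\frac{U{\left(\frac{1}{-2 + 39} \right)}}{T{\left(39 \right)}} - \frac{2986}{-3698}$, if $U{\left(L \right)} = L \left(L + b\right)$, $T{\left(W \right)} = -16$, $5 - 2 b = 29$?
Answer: $\frac{33521779}{40500496} \approx 0.82769$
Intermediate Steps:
$b = -12$ ($b = \frac{5}{2} - \frac{29}{2} = -12$)
$U{\left(L \right)} = L \left(-12 + L\right)$ ($U{\left(L \right)} = L \left(L - 12\right) = L \left(-12 + L\right)$)
$\frac{U{\left(\frac{1}{-2 + 39} \right)}}{T{\left(39 \right)}} - \frac{2986}{-3698} = \frac{\frac{1}{-2 + 39} \left(-12 + \frac{1}{-2 + 39}\right)}{-16} - \frac{2986}{-3698} = \frac{-12 + \frac{1}{37}}{37} \left(- \frac{1}{16}\right) - - \frac{1493}{1849} = \frac{-12 + \frac{1}{37}}{37} \left(- \frac{1}{16}\right) + \frac{1493}{1849} = \frac{1}{37} \left(- \frac{443}{37}\right) \left(- \frac{1}{16}\right) + \frac{1493}{1849} = \left(- \frac{443}{1369}\right) \left(- \frac{1}{16}\right) + \frac{1493}{1849} = \frac{443}{21904} + \frac{1493}{1849} = \frac{33521779}{40500496}$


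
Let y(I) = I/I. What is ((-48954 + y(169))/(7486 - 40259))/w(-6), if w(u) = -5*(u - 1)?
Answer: 48953/1147055 ≈ 0.042677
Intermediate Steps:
y(I) = 1
w(u) = 5 - 5*u (w(u) = -5*(-1 + u) = 5 - 5*u)
((-48954 + y(169))/(7486 - 40259))/w(-6) = ((-48954 + 1)/(7486 - 40259))/(5 - 5*(-6)) = (-48953/(-32773))/(5 + 30) = -48953*(-1/32773)/35 = (48953/32773)*(1/35) = 48953/1147055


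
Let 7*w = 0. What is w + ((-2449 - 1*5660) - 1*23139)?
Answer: -31248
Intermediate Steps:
w = 0 (w = (1/7)*0 = 0)
w + ((-2449 - 1*5660) - 1*23139) = 0 + ((-2449 - 1*5660) - 1*23139) = 0 + ((-2449 - 5660) - 23139) = 0 + (-8109 - 23139) = 0 - 31248 = -31248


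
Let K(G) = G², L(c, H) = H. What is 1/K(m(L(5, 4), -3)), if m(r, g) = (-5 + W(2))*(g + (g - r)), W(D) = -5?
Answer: 1/10000 ≈ 0.00010000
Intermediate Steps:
m(r, g) = -20*g + 10*r (m(r, g) = (-5 - 5)*(g + (g - r)) = -10*(-r + 2*g) = -20*g + 10*r)
1/K(m(L(5, 4), -3)) = 1/((-20*(-3) + 10*4)²) = 1/((60 + 40)²) = 1/(100²) = 1/10000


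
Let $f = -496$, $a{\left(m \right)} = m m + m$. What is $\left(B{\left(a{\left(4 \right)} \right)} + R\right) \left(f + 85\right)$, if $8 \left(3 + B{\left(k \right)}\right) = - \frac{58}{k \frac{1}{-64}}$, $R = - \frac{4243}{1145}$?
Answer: $- \frac{7762146}{1145} \approx -6779.2$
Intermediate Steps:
$a{\left(m \right)} = m + m^{2}$ ($a{\left(m \right)} = m^{2} + m = m + m^{2}$)
$R = - \frac{4243}{1145}$ ($R = \left(-4243\right) \frac{1}{1145} = - \frac{4243}{1145} \approx -3.7057$)
$B{\left(k \right)} = -3 + \frac{464}{k}$ ($B{\left(k \right)} = -3 + \frac{\left(-58\right) \frac{1}{k \frac{1}{-64}}}{8} = -3 + \frac{\left(-58\right) \frac{1}{k \left(- \frac{1}{64}\right)}}{8} = -3 + \frac{\left(-58\right) \frac{1}{\left(- \frac{1}{64}\right) k}}{8} = -3 + \frac{\left(-58\right) \left(- \frac{64}{k}\right)}{8} = -3 + \frac{3712 \frac{1}{k}}{8} = -3 + \frac{464}{k}$)
$\left(B{\left(a{\left(4 \right)} \right)} + R\right) \left(f + 85\right) = \left(\left(-3 + \frac{464}{4 \left(1 + 4\right)}\right) - \frac{4243}{1145}\right) \left(-496 + 85\right) = \left(\left(-3 + \frac{464}{4 \cdot 5}\right) - \frac{4243}{1145}\right) \left(-411\right) = \left(\left(-3 + \frac{464}{20}\right) - \frac{4243}{1145}\right) \left(-411\right) = \left(\left(-3 + 464 \cdot \frac{1}{20}\right) - \frac{4243}{1145}\right) \left(-411\right) = \left(\left(-3 + \frac{116}{5}\right) - \frac{4243}{1145}\right) \left(-411\right) = \left(\frac{101}{5} - \frac{4243}{1145}\right) \left(-411\right) = \frac{18886}{1145} \left(-411\right) = - \frac{7762146}{1145}$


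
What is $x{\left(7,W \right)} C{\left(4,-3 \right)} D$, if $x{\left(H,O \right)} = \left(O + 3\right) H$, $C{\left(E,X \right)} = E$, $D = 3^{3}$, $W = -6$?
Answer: $-2268$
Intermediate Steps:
$D = 27$
$x{\left(H,O \right)} = H \left(3 + O\right)$ ($x{\left(H,O \right)} = \left(3 + O\right) H = H \left(3 + O\right)$)
$x{\left(7,W \right)} C{\left(4,-3 \right)} D = 7 \left(3 - 6\right) 4 \cdot 27 = 7 \left(-3\right) 4 \cdot 27 = \left(-21\right) 4 \cdot 27 = \left(-84\right) 27 = -2268$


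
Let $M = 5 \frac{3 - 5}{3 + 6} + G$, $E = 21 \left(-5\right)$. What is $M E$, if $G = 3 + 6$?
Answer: $- \frac{2485}{3} \approx -828.33$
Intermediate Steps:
$G = 9$
$E = -105$
$M = \frac{71}{9}$ ($M = 5 \frac{3 - 5}{3 + 6} + 9 = 5 \left(- \frac{2}{9}\right) + 9 = - \frac{10}{9} + 9 = \frac{71}{9} \approx 7.8889$)
$M E = \frac{71}{9} \left(-105\right) = - \frac{2485}{3}$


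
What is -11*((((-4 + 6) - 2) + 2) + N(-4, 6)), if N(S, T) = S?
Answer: 22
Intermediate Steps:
-11*((((-4 + 6) - 2) + 2) + N(-4, 6)) = -11*((((-4 + 6) - 2) + 2) - 4) = -11*(((2 - 2) + 2) - 4) = -11*((0 + 2) - 4) = -11*(2 - 4) = -11*(-2) = 22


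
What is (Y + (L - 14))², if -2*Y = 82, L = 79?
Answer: 576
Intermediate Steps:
Y = -41 (Y = -½*82 = -41)
(Y + (L - 14))² = (-41 + (79 - 14))² = (-41 + 65)² = 24² = 576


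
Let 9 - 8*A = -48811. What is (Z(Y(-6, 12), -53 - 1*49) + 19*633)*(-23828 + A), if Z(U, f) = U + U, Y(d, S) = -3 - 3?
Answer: -425943765/2 ≈ -2.1297e+8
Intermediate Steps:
A = 12205/2 (A = 9/8 - ⅛*(-48811) = 9/8 + 48811/8 = 12205/2 ≈ 6102.5)
Y(d, S) = -6
Z(U, f) = 2*U
(Z(Y(-6, 12), -53 - 1*49) + 19*633)*(-23828 + A) = (2*(-6) + 19*633)*(-23828 + 12205/2) = (-12 + 12027)*(-35451/2) = 12015*(-35451/2) = -425943765/2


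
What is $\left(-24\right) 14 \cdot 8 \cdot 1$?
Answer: $-2688$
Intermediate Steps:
$\left(-24\right) 14 \cdot 8 \cdot 1 = \left(-336\right) 8 = -2688$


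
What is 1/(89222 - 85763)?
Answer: 1/3459 ≈ 0.00028910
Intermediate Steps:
1/(89222 - 85763) = 1/3459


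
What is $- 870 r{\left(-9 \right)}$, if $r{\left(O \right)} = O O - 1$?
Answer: $-69600$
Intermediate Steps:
$r{\left(O \right)} = -1 + O^{2}$ ($r{\left(O \right)} = O^{2} - 1 = -1 + O^{2}$)
$- 870 r{\left(-9 \right)} = - 870 \left(-1 + \left(-9\right)^{2}\right) = - 870 \left(-1 + 81\right) = \left(-870\right) 80 = -69600$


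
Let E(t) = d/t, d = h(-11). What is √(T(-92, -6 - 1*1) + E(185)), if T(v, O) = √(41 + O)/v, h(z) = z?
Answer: √(-4306060 - 787175*√34)/8510 ≈ 0.35048*I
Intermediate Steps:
d = -11
T(v, O) = √(41 + O)/v
E(t) = -11/t
√(T(-92, -6 - 1*1) + E(185)) = √(√(41 + (-6 - 1*1))/(-92) - 11/185) = √(-√(41 + (-6 - 1))/92 - 11*1/185) = √(-√(41 - 7)/92 - 11/185) = √(-√34/92 - 11/185) = √(-11/185 - √34/92)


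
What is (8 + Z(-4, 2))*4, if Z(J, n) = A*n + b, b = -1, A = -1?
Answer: 20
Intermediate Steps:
Z(J, n) = -1 - n (Z(J, n) = -n - 1 = -1 - n)
(8 + Z(-4, 2))*4 = (8 + (-1 - 1*2))*4 = (8 + (-1 - 2))*4 = (8 - 3)*4 = 5*4 = 20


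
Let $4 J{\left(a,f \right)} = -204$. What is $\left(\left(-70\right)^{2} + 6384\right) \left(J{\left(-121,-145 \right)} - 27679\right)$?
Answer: $-312905320$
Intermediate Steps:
$J{\left(a,f \right)} = -51$ ($J{\left(a,f \right)} = \frac{1}{4} \left(-204\right) = -51$)
$\left(\left(-70\right)^{2} + 6384\right) \left(J{\left(-121,-145 \right)} - 27679\right) = \left(\left(-70\right)^{2} + 6384\right) \left(-51 - 27679\right) = \left(4900 + 6384\right) \left(-27730\right) = 11284 \left(-27730\right) = -312905320$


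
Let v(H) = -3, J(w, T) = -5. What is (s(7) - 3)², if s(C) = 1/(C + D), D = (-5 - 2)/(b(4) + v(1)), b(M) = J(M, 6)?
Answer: 32761/3969 ≈ 8.2542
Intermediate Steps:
b(M) = -5
D = 7/8 (D = (-5 - 2)/(-5 - 3) = -7/(-8) = -7*(-⅛) = 7/8 ≈ 0.87500)
s(C) = 1/(7/8 + C) (s(C) = 1/(C + 7/8) = 1/(7/8 + C))
(s(7) - 3)² = (8/(7 + 8*7) - 3)² = (8/(7 + 56) - 3)² = (8/63 - 3)² = (-181/63)² = 32761/3969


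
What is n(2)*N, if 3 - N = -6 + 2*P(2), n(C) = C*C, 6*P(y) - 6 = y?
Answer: 76/3 ≈ 25.333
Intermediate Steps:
P(y) = 1 + y/6
n(C) = C**2
N = 19/3 (N = 3 - (-6 + 2*(1 + (1/6)*2)) = 3 - (-6 + 2*(1 + 1/3)) = 3 - (-6 + 2*(4/3)) = 3 - (-6 + 8/3) = 3 - 1*(-10/3) = 3 + 10/3 = 19/3 ≈ 6.3333)
n(2)*N = 2**2*(19/3) = 4*(19/3) = 76/3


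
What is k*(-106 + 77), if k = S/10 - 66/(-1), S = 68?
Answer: -10556/5 ≈ -2111.2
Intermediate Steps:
k = 364/5 (k = 68/10 - 66/(-1) = 68*(1/10) - 66*(-1) = 34/5 + 66 = 364/5 ≈ 72.800)
k*(-106 + 77) = 364*(-106 + 77)/5 = (364/5)*(-29) = -10556/5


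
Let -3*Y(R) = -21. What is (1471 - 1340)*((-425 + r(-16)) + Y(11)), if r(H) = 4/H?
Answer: -219163/4 ≈ -54791.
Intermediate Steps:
Y(R) = 7 (Y(R) = -⅓*(-21) = 7)
(1471 - 1340)*((-425 + r(-16)) + Y(11)) = (1471 - 1340)*((-425 + 4/(-16)) + 7) = 131*((-425 + 4*(-1/16)) + 7) = 131*((-425 - ¼) + 7) = 131*(-1701/4 + 7) = 131*(-1673/4) = -219163/4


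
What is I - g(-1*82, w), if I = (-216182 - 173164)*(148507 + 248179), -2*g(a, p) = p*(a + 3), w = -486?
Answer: -154448088159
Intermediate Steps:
g(a, p) = -p*(3 + a)/2 (g(a, p) = -p*(a + 3)/2 = -p*(3 + a)/2)
I = -154448107356 (I = -389346*396686 = -154448107356)
I - g(-1*82, w) = -154448107356 - (-1)*(-486)*(3 - 1*82)/2 = -154448107356 - (-1)*(-486)*(3 - 82)/2 = -154448107356 - (-1)*(-486)*(-79)/2 = -154448107356 - 1*(-19197) = -154448107356 + 19197 = -154448088159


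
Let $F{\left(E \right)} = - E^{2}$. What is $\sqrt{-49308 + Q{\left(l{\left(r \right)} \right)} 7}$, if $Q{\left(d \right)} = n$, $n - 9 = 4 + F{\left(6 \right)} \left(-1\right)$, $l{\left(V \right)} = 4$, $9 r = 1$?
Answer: $i \sqrt{48965} \approx 221.28 i$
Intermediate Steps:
$r = \frac{1}{9}$ ($r = \frac{1}{9} \cdot 1 = \frac{1}{9} \approx 0.11111$)
$n = 49$ ($n = 9 + \left(4 + - 6^{2} \left(-1\right)\right) = 9 + \left(4 + \left(-1\right) 36 \left(-1\right)\right) = 9 + \left(4 - -36\right) = 9 + \left(4 + 36\right) = 9 + 40 = 49$)
$Q{\left(d \right)} = 49$
$\sqrt{-49308 + Q{\left(l{\left(r \right)} \right)} 7} = \sqrt{-49308 + 49 \cdot 7} = \sqrt{-49308 + 343} = \sqrt{-48965} = i \sqrt{48965}$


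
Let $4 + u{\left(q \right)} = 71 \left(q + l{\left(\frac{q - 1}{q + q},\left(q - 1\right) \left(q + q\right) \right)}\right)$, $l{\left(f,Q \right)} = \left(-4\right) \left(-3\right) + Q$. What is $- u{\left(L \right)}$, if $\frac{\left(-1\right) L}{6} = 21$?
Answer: $-2264186$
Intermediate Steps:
$L = -126$ ($L = \left(-6\right) 21 = -126$)
$l{\left(f,Q \right)} = 12 + Q$
$u{\left(q \right)} = 848 + 71 q + 142 q \left(-1 + q\right)$ ($u{\left(q \right)} = -4 + 71 \left(q + \left(12 + \left(q - 1\right) \left(q + q\right)\right)\right) = -4 + 71 \left(q + \left(12 + \left(-1 + q\right) 2 q\right)\right) = -4 + 71 \left(q + \left(12 + 2 q \left(-1 + q\right)\right)\right) = -4 + 71 \left(12 + q + 2 q \left(-1 + q\right)\right) = -4 + \left(852 + 71 q + 142 q \left(-1 + q\right)\right) = 848 + 71 q + 142 q \left(-1 + q\right)$)
$- u{\left(L \right)} = - (848 - -8946 + 142 \left(-126\right)^{2}) = - (848 + 8946 + 142 \cdot 15876) = - (848 + 8946 + 2254392) = \left(-1\right) 2264186 = -2264186$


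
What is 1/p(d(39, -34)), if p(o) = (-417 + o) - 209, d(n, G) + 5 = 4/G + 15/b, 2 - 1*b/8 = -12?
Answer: -1904/1201393 ≈ -0.0015848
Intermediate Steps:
b = 112 (b = 16 - 8*(-12) = 16 + 96 = 112)
d(n, G) = -545/112 + 4/G (d(n, G) = -5 + (4/G + 15/112) = -5 + (15/112 + 4/G) = -545/112 + 4/G)
p(o) = -626 + o
1/p(d(39, -34)) = 1/(-626 + (-545/112 + 4/(-34))) = 1/(-626 + (-545/112 + 4*(-1/34))) = 1/(-626 + (-545/112 - 2/17)) = 1/(-626 - 9489/1904) = 1/(-1201393/1904) = -1904/1201393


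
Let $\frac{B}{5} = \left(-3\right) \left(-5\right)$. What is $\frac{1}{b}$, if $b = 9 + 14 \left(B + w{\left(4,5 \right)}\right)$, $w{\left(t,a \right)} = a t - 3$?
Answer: $\frac{1}{1297} \approx 0.00077101$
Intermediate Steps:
$w{\left(t,a \right)} = -3 + a t$
$B = 75$ ($B = 5 \left(\left(-3\right) \left(-5\right)\right) = 5 \cdot 15 = 75$)
$b = 1297$ ($b = 9 + 14 \left(75 + \left(-3 + 5 \cdot 4\right)\right) = 9 + 14 \left(75 + \left(-3 + 20\right)\right) = 9 + 14 \left(75 + 17\right) = 9 + 14 \cdot 92 = 9 + 1288 = 1297$)
$\frac{1}{b} = \frac{1}{1297}$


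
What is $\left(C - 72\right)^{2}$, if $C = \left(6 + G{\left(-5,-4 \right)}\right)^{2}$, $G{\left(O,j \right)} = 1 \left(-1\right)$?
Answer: $2209$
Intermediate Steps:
$G{\left(O,j \right)} = -1$
$C = 25$ ($C = \left(6 - 1\right)^{2} = 5^{2} = 25$)
$\left(C - 72\right)^{2} = \left(25 - 72\right)^{2} = \left(-47\right)^{2} = 2209$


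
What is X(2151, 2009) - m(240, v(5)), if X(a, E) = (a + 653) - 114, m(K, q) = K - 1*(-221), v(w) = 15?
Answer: 2229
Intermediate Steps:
m(K, q) = 221 + K (m(K, q) = K + 221 = 221 + K)
X(a, E) = 539 + a (X(a, E) = (653 + a) - 114 = 539 + a)
X(2151, 2009) - m(240, v(5)) = (539 + 2151) - (221 + 240) = 2690 - 1*461 = 2690 - 461 = 2229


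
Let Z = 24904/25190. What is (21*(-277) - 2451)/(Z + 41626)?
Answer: -1577810/7943817 ≈ -0.19862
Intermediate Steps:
Z = 1132/1145 (Z = 24904*(1/25190) = 1132/1145 ≈ 0.98865)
(21*(-277) - 2451)/(Z + 41626) = (21*(-277) - 2451)/(1132/1145 + 41626) = (-5817 - 2451)/(47662902/1145) = -8268*1145/47662902 = -1577810/7943817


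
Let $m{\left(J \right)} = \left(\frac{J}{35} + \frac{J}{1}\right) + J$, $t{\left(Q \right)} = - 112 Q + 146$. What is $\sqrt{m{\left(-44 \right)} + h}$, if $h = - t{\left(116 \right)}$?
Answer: $\frac{\sqrt{15627010}}{35} \approx 112.95$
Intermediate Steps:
$t{\left(Q \right)} = 146 - 112 Q$
$h = 12846$ ($h = - (146 - 12992) = \left(-1\right) \left(-12846\right) = 12846$)
$m{\left(J \right)} = \frac{71 J}{35}$ ($m{\left(J \right)} = \left(J \frac{1}{35} + J 1\right) + J = \left(\frac{J}{35} + J\right) + J = \frac{36 J}{35} + J = \frac{71 J}{35}$)
$\sqrt{m{\left(-44 \right)} + h} = \sqrt{\frac{71}{35} \left(-44\right) + 12846} = \sqrt{- \frac{3124}{35} + 12846} = \sqrt{\frac{446486}{35}} = \frac{\sqrt{15627010}}{35}$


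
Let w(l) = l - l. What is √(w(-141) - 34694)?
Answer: I*√34694 ≈ 186.26*I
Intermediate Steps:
w(l) = 0
√(w(-141) - 34694) = √(0 - 34694) = √(-34694) = I*√34694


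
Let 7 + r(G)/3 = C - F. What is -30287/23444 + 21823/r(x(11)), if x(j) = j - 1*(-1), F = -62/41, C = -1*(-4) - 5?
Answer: -10500261959/9354156 ≈ -1122.5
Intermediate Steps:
C = -1 (C = 4 - 5 = -1)
F = -62/41 (F = -62*1/41 = -62/41 ≈ -1.5122)
x(j) = 1 + j (x(j) = j + 1 = 1 + j)
r(G) = -798/41 (r(G) = -21 + 3*(-1 - 1*(-62/41)) = -21 + 3*(-1 + 62/41) = -21 + 3*(21/41) = -21 + 63/41 = -798/41)
-30287/23444 + 21823/r(x(11)) = -30287/23444 + 21823/(-798/41) = -30287*1/23444 + 21823*(-41/798) = -30287/23444 - 894743/798 = -10500261959/9354156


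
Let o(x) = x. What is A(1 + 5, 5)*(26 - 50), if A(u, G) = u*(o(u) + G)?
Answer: -1584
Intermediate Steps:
A(u, G) = u*(G + u) (A(u, G) = u*(u + G) = u*(G + u))
A(1 + 5, 5)*(26 - 50) = ((1 + 5)*(5 + (1 + 5)))*(26 - 50) = (6*(5 + 6))*(-24) = (6*11)*(-24) = 66*(-24) = -1584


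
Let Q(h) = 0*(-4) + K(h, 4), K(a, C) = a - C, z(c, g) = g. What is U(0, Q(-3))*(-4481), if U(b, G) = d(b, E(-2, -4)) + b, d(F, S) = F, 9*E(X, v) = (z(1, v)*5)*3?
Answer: 0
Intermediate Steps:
E(X, v) = 5*v/3 (E(X, v) = ((v*5)*3)/9 = ((5*v)*3)/9 = (15*v)/9 = 5*v/3)
Q(h) = -4 + h (Q(h) = 0*(-4) + (h - 1*4) = 0 + (h - 4) = 0 + (-4 + h) = -4 + h)
U(b, G) = 2*b (U(b, G) = b + b = 2*b)
U(0, Q(-3))*(-4481) = (2*0)*(-4481) = 0*(-4481) = 0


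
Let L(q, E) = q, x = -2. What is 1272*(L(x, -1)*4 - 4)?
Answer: -15264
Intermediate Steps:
1272*(L(x, -1)*4 - 4) = 1272*(-2*4 - 4) = 1272*(-8 - 4) = 1272*(-12) = -15264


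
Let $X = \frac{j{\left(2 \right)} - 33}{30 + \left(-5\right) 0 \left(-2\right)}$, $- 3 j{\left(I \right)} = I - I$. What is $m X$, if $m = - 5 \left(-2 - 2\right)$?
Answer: $-22$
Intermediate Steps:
$j{\left(I \right)} = 0$ ($j{\left(I \right)} = - \frac{I - I}{3} = \left(- \frac{1}{3}\right) 0 = 0$)
$m = 20$ ($m = \left(-5\right) \left(-4\right) = 20$)
$X = - \frac{11}{10}$ ($X = \frac{0 - 33}{30 + \left(-5\right) 0 \left(-2\right)} = - \frac{33}{30 + 0 \left(-2\right)} = - \frac{33}{30 + 0} = - \frac{33}{30} = \left(-33\right) \frac{1}{30} = - \frac{11}{10} \approx -1.1$)
$m X = 20 \left(- \frac{11}{10}\right) = -22$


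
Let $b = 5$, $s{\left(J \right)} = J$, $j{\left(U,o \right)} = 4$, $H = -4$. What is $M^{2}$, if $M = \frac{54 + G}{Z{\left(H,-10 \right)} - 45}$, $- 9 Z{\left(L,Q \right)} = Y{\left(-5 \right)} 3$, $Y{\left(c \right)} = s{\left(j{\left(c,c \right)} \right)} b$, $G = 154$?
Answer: $\frac{389376}{24025} \approx 16.207$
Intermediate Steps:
$Y{\left(c \right)} = 20$ ($Y{\left(c \right)} = 4 \cdot 5 = 20$)
$Z{\left(L,Q \right)} = - \frac{20}{3}$ ($Z{\left(L,Q \right)} = - \frac{20 \cdot 3}{9} = \left(- \frac{1}{9}\right) 60 = - \frac{20}{3}$)
$M = - \frac{624}{155}$ ($M = \frac{54 + 154}{- \frac{20}{3} - 45} = \frac{208}{- \frac{155}{3}} = 208 \left(- \frac{3}{155}\right) = - \frac{624}{155} \approx -4.0258$)
$M^{2} = \left(- \frac{624}{155}\right)^{2} = \frac{389376}{24025}$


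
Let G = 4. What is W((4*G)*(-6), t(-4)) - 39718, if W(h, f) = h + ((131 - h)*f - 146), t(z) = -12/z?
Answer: -39279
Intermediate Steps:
W(h, f) = -146 + h + f*(131 - h) (W(h, f) = h + (f*(131 - h) - 146) = h + (-146 + f*(131 - h)) = -146 + h + f*(131 - h))
W((4*G)*(-6), t(-4)) - 39718 = (-146 + (4*4)*(-6) + 131*(-12/(-4)) - (-12/(-4))*(4*4)*(-6)) - 39718 = (-146 + 16*(-6) + 131*(-12*(-¼)) - (-12*(-¼))*16*(-6)) - 39718 = (-146 - 96 + 131*3 - 1*3*(-96)) - 39718 = (-146 - 96 + 393 + 288) - 39718 = 439 - 39718 = -39279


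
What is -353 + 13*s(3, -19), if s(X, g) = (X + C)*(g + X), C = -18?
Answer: 2767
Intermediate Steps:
s(X, g) = (-18 + X)*(X + g) (s(X, g) = (X - 18)*(g + X) = (-18 + X)*(X + g))
-353 + 13*s(3, -19) = -353 + 13*(3² - 18*3 - 18*(-19) + 3*(-19)) = -353 + 13*(9 - 54 + 342 - 57) = -353 + 13*240 = -353 + 3120 = 2767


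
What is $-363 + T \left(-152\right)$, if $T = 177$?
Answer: $-27267$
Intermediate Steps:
$-363 + T \left(-152\right) = -363 + 177 \left(-152\right) = -363 - 26904 = -27267$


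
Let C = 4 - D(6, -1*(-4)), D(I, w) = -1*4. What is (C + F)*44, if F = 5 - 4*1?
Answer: 396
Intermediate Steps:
F = 1 (F = 5 - 4 = 1)
D(I, w) = -4
C = 8 (C = 4 - 1*(-4) = 4 + 4 = 8)
(C + F)*44 = (8 + 1)*44 = 9*44 = 396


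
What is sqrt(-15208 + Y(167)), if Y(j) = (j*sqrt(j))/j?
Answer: sqrt(-15208 + sqrt(167)) ≈ 123.27*I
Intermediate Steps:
Y(j) = sqrt(j) (Y(j) = j**(3/2)/j = sqrt(j))
sqrt(-15208 + Y(167)) = sqrt(-15208 + sqrt(167))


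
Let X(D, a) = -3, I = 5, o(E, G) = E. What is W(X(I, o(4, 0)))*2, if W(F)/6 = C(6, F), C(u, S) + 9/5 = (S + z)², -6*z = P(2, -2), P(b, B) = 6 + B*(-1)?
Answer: 3056/15 ≈ 203.73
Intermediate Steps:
P(b, B) = 6 - B
z = -4/3 (z = -(6 - 1*(-2))/6 = -(6 + 2)/6 = -⅙*8 = -4/3 ≈ -1.3333)
C(u, S) = -9/5 + (-4/3 + S)² (C(u, S) = -9/5 + (S - 4/3)² = -9/5 + (-4/3 + S)²)
W(F) = -54/5 + 2*(-4 + 3*F)²/3 (W(F) = 6*(-9/5 + (-4 + 3*F)²/9) = -54/5 + 2*(-4 + 3*F)²/3)
W(X(I, o(4, 0)))*2 = (-54/5 + 2*(-4 + 3*(-3))²/3)*2 = (-54/5 + 2*(-4 - 9)²/3)*2 = (-54/5 + (⅔)*(-13)²)*2 = (-54/5 + (⅔)*169)*2 = (-54/5 + 338/3)*2 = (1528/15)*2 = 3056/15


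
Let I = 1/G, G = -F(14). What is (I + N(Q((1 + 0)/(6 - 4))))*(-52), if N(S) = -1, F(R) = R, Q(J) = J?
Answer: 390/7 ≈ 55.714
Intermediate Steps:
G = -14 (G = -1*14 = -14)
I = -1/14 (I = 1/(-14) = -1/14 ≈ -0.071429)
(I + N(Q((1 + 0)/(6 - 4))))*(-52) = (-1/14 - 1)*(-52) = -15/14*(-52) = 390/7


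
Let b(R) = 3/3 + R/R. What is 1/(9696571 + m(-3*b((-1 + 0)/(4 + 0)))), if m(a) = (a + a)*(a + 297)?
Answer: 1/9693079 ≈ 1.0317e-7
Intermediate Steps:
b(R) = 2 (b(R) = 3*(⅓) + 1 = 1 + 1 = 2)
m(a) = 2*a*(297 + a) (m(a) = (2*a)*(297 + a) = 2*a*(297 + a))
1/(9696571 + m(-3*b((-1 + 0)/(4 + 0)))) = 1/(9696571 + 2*(-3*2)*(297 - 3*2)) = 1/(9696571 + 2*(-6)*(297 - 6)) = 1/(9696571 + 2*(-6)*291) = 1/(9696571 - 3492) = 1/9693079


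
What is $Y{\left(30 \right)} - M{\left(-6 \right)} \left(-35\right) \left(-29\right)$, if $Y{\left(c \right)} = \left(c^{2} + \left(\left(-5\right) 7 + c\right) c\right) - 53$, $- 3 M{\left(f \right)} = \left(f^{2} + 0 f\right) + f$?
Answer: $10847$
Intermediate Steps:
$M{\left(f \right)} = - \frac{f}{3} - \frac{f^{2}}{3}$ ($M{\left(f \right)} = - \frac{\left(f^{2} + 0 f\right) + f}{3} = - \frac{\left(f^{2} + 0\right) + f}{3} = - \frac{f^{2} + f}{3} = - \frac{f + f^{2}}{3} = - \frac{f}{3} - \frac{f^{2}}{3}$)
$Y{\left(c \right)} = -53 + c^{2} + c \left(-35 + c\right)$ ($Y{\left(c \right)} = \left(c^{2} + \left(-35 + c\right) c\right) - 53 = \left(c^{2} + c \left(-35 + c\right)\right) - 53 = -53 + c^{2} + c \left(-35 + c\right)$)
$Y{\left(30 \right)} - M{\left(-6 \right)} \left(-35\right) \left(-29\right) = \left(-53 - 1050 + 2 \cdot 30^{2}\right) - \left(- \frac{1}{3}\right) \left(-6\right) \left(1 - 6\right) \left(-35\right) \left(-29\right) = \left(-53 - 1050 + 2 \cdot 900\right) - \left(- \frac{1}{3}\right) \left(-6\right) \left(-5\right) \left(-35\right) \left(-29\right) = \left(-53 - 1050 + 1800\right) - \left(-10\right) \left(-35\right) \left(-29\right) = 697 - 350 \left(-29\right) = 697 - -10150 = 697 + 10150 = 10847$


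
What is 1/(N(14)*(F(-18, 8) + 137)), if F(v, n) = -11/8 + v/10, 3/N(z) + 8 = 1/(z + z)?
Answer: -2230/112413 ≈ -0.019838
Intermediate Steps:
N(z) = 3/(-8 + 1/(2*z)) (N(z) = 3/(-8 + 1/(z + z)) = 3/(-8 + 1/(2*z)))
F(v, n) = -11/8 + v/10 (F(v, n) = -11*1/8 + v*(1/10) = -11/8 + v/10)
1/(N(14)*(F(-18, 8) + 137)) = 1/((-6*14/(-1 + 16*14))*((-11/8 + (1/10)*(-18)) + 137)) = 1/((-6*14/(-1 + 224))*((-11/8 - 9/5) + 137)) = 1/((-6*14/223)*(-127/40 + 137)) = 1/(-6*14*1/223*(5353/40)) = 1/(-84/223*5353/40) = 1/(-112413/2230) = -2230/112413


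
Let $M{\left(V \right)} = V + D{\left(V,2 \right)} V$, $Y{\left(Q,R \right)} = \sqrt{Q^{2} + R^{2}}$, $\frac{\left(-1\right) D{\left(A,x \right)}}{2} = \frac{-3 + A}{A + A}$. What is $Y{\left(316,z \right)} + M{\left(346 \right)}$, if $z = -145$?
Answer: $3 + \sqrt{120881} \approx 350.68$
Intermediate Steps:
$D{\left(A,x \right)} = - \frac{-3 + A}{A}$ ($D{\left(A,x \right)} = - 2 \frac{-3 + A}{A + A} = - 2 \frac{-3 + A}{2 A} = - \frac{-3 + A}{A}$)
$M{\left(V \right)} = 3$ ($M{\left(V \right)} = V + \frac{3 - V}{V} V = V - \left(-3 + V\right) = 3$)
$Y{\left(316,z \right)} + M{\left(346 \right)} = \sqrt{316^{2} + \left(-145\right)^{2}} + 3 = \sqrt{99856 + 21025} + 3 = \sqrt{120881} + 3 = 3 + \sqrt{120881}$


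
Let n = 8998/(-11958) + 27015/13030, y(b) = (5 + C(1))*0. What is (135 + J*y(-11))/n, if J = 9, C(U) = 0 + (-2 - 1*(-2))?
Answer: 2103471990/20580143 ≈ 102.21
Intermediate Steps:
C(U) = 0 (C(U) = 0 + (-2 + 2) = 0 + 0 = 0)
y(b) = 0 (y(b) = (5 + 0)*0 = 5*0 = 0)
n = 20580143/15581274 (n = 8998*(-1/11958) + 27015*(1/13030) = -4499/5979 + 5403/2606 = 20580143/15581274 ≈ 1.3208)
(135 + J*y(-11))/n = (135 + 9*0)/(20580143/15581274) = (135 + 0)*(15581274/20580143) = 135*(15581274/20580143) = 2103471990/20580143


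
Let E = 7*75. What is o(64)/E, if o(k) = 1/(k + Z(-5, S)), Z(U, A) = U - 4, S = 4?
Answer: 1/28875 ≈ 3.4632e-5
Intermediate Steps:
Z(U, A) = -4 + U
o(k) = 1/(-9 + k) (o(k) = 1/(k + (-4 - 5)) = 1/(k - 9) = 1/(-9 + k))
E = 525
o(64)/E = 1/((-9 + 64)*525) = (1/525)/55 = (1/55)*(1/525) = 1/28875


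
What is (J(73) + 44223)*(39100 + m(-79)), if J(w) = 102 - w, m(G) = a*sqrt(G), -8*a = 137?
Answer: 1730253200 - 1515631*I*sqrt(79)/2 ≈ 1.7303e+9 - 6.7356e+6*I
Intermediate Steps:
a = -137/8 (a = -1/8*137 = -137/8 ≈ -17.125)
m(G) = -137*sqrt(G)/8
(J(73) + 44223)*(39100 + m(-79)) = ((102 - 1*73) + 44223)*(39100 - 137*I*sqrt(79)/8) = ((102 - 73) + 44223)*(39100 - 137*I*sqrt(79)/8) = (29 + 44223)*(39100 - 137*I*sqrt(79)/8) = 44252*(39100 - 137*I*sqrt(79)/8) = 1730253200 - 1515631*I*sqrt(79)/2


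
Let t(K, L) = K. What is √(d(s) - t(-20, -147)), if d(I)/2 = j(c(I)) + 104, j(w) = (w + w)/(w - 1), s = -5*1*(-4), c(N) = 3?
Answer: 3*√26 ≈ 15.297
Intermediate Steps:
s = 20 (s = -5*(-4) = 20)
j(w) = 2*w/(-1 + w) (j(w) = (2*w)/(-1 + w) = 2*w/(-1 + w))
d(I) = 214 (d(I) = 2*(2*3/(-1 + 3) + 104) = 2*(2*3/2 + 104) = 2*(2*3*(½) + 104) = 2*(3 + 104) = 2*107 = 214)
√(d(s) - t(-20, -147)) = √(214 - 1*(-20)) = √(214 + 20) = √234 = 3*√26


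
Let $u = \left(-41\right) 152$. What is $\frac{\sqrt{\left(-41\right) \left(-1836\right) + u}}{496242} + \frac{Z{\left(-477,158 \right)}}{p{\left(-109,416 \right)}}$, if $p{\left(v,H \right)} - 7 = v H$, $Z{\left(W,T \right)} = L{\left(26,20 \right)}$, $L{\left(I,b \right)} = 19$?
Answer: $- \frac{19}{45337} + \frac{\sqrt{17261}}{248121} \approx 0.00011042$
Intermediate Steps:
$Z{\left(W,T \right)} = 19$
$u = -6232$
$p{\left(v,H \right)} = 7 + H v$ ($p{\left(v,H \right)} = 7 + v H = 7 + H v$)
$\frac{\sqrt{\left(-41\right) \left(-1836\right) + u}}{496242} + \frac{Z{\left(-477,158 \right)}}{p{\left(-109,416 \right)}} = \frac{\sqrt{\left(-41\right) \left(-1836\right) - 6232}}{496242} + \frac{19}{7 + 416 \left(-109\right)} = \sqrt{75276 - 6232} \cdot \frac{1}{496242} + \frac{19}{7 - 45344} = \sqrt{69044} \cdot \frac{1}{496242} + \frac{19}{-45337} = 2 \sqrt{17261} \cdot \frac{1}{496242} + 19 \left(- \frac{1}{45337}\right) = \frac{\sqrt{17261}}{248121} - \frac{19}{45337} = - \frac{19}{45337} + \frac{\sqrt{17261}}{248121}$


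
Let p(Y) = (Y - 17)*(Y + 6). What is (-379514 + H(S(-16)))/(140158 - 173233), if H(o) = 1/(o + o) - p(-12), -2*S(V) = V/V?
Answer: 126563/11025 ≈ 11.480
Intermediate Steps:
S(V) = -1/2 (S(V) = -V/(2*V) = -1/2*1 = -1/2)
p(Y) = (-17 + Y)*(6 + Y)
H(o) = -174 + 1/(2*o) (H(o) = 1/(o + o) - (-102 + (-12)**2 - 11*(-12)) = 1/(2*o) - (-102 + 144 + 132) = 1/(2*o) - 1*174 = 1/(2*o) - 174 = -174 + 1/(2*o))
(-379514 + H(S(-16)))/(140158 - 173233) = (-379514 + (-174 + 1/(2*(-1/2))))/(140158 - 173233) = (-379514 + (-174 + (1/2)*(-2)))/(-33075) = (-379514 + (-174 - 1))*(-1/33075) = (-379514 - 175)*(-1/33075) = -379689*(-1/33075) = 126563/11025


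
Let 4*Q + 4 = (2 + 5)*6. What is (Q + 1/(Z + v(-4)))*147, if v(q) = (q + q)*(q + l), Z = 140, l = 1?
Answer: 229173/164 ≈ 1397.4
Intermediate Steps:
Q = 19/2 (Q = -1 + ((2 + 5)*6)/4 = -1 + (7*6)/4 = -1 + (1/4)*42 = -1 + 21/2 = 19/2 ≈ 9.5000)
v(q) = 2*q*(1 + q) (v(q) = (q + q)*(q + 1) = (2*q)*(1 + q) = 2*q*(1 + q))
(Q + 1/(Z + v(-4)))*147 = (19/2 + 1/(140 + 2*(-4)*(1 - 4)))*147 = (19/2 + 1/(140 + 2*(-4)*(-3)))*147 = (19/2 + 1/(140 + 24))*147 = (19/2 + 1/164)*147 = (1559/164)*147 = 229173/164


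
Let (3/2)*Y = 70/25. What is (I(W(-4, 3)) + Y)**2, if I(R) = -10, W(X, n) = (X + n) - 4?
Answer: 14884/225 ≈ 66.151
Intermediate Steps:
W(X, n) = -4 + X + n
Y = 28/15 (Y = 2*(70/25)/3 = 2*(70*(1/25))/3 = (2/3)*(14/5) = 28/15 ≈ 1.8667)
(I(W(-4, 3)) + Y)**2 = (-10 + 28/15)**2 = (-122/15)**2 = 14884/225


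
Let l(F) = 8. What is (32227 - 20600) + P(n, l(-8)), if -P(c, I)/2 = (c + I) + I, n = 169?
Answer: 11257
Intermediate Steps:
P(c, I) = -4*I - 2*c (P(c, I) = -2*((c + I) + I) = -2*((I + c) + I) = -2*(c + 2*I) = -4*I - 2*c)
(32227 - 20600) + P(n, l(-8)) = (32227 - 20600) + (-4*8 - 2*169) = 11627 + (-32 - 338) = 11627 - 370 = 11257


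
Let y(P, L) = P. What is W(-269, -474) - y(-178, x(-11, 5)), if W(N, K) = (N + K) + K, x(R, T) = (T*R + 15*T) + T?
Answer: -1039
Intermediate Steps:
x(R, T) = 16*T + R*T (x(R, T) = (R*T + 15*T) + T = (15*T + R*T) + T = 16*T + R*T)
W(N, K) = N + 2*K (W(N, K) = (K + N) + K = N + 2*K)
W(-269, -474) - y(-178, x(-11, 5)) = (-269 + 2*(-474)) - 1*(-178) = (-269 - 948) + 178 = -1217 + 178 = -1039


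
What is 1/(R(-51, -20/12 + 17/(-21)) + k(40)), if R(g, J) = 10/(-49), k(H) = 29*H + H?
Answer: 49/58790 ≈ 0.00083348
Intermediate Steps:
k(H) = 30*H
R(g, J) = -10/49 (R(g, J) = 10*(-1/49) = -10/49)
1/(R(-51, -20/12 + 17/(-21)) + k(40)) = 1/(-10/49 + 30*40) = 1/(-10/49 + 1200) = 1/(58790/49) = 49/58790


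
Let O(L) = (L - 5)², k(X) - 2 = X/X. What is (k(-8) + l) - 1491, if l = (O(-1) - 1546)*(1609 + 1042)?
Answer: -4004498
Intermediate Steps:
k(X) = 3 (k(X) = 2 + X/X = 2 + 1 = 3)
O(L) = (-5 + L)²
l = -4003010 (l = ((-5 - 1)² - 1546)*(1609 + 1042) = ((-6)² - 1546)*2651 = (36 - 1546)*2651 = -1510*2651 = -4003010)
(k(-8) + l) - 1491 = (3 - 4003010) - 1491 = -4003007 - 1491 = -4004498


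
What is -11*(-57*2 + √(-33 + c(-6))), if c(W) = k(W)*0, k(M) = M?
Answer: 1254 - 11*I*√33 ≈ 1254.0 - 63.19*I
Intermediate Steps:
c(W) = 0 (c(W) = W*0 = 0)
-11*(-57*2 + √(-33 + c(-6))) = -11*(-57*2 + √(-33 + 0)) = -11*(-114 + √(-33)) = -11*(-114 + I*√33) = 1254 - 11*I*√33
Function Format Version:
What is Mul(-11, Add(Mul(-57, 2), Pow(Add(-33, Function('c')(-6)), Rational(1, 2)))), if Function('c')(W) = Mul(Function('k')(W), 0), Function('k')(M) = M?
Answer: Add(1254, Mul(-11, I, Pow(33, Rational(1, 2)))) ≈ Add(1254.0, Mul(-63.190, I))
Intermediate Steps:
Function('c')(W) = 0 (Function('c')(W) = Mul(W, 0) = 0)
Mul(-11, Add(Mul(-57, 2), Pow(Add(-33, Function('c')(-6)), Rational(1, 2)))) = Mul(-11, Add(Mul(-57, 2), Pow(Add(-33, 0), Rational(1, 2)))) = Mul(-11, Add(-114, Pow(-33, Rational(1, 2)))) = Mul(-11, Add(-114, Mul(I, Pow(33, Rational(1, 2))))) = Add(1254, Mul(-11, I, Pow(33, Rational(1, 2))))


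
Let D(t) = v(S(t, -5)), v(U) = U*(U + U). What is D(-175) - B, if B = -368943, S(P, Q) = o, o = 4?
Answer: 368975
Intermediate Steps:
S(P, Q) = 4
v(U) = 2*U² (v(U) = U*(2*U) = 2*U²)
D(t) = 32 (D(t) = 2*4² = 2*16 = 32)
D(-175) - B = 32 - 1*(-368943) = 32 + 368943 = 368975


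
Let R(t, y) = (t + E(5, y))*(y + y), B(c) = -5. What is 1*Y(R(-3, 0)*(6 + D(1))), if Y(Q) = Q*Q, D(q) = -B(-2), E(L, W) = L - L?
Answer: 0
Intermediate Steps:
E(L, W) = 0
R(t, y) = 2*t*y (R(t, y) = (t + 0)*(y + y) = t*(2*y) = 2*t*y)
D(q) = 5 (D(q) = -1*(-5) = 5)
Y(Q) = Q**2
1*Y(R(-3, 0)*(6 + D(1))) = 1*((2*(-3)*0)*(6 + 5))**2 = 1*(0*11)**2 = 1*0**2 = 1*0 = 0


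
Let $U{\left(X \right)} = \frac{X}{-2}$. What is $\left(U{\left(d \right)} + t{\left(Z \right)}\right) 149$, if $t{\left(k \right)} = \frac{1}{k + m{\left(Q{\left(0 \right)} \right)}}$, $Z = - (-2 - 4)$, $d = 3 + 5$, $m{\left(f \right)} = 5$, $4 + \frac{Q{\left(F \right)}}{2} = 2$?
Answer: $- \frac{6407}{11} \approx -582.45$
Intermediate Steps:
$Q{\left(F \right)} = -4$ ($Q{\left(F \right)} = -8 + 2 \cdot 2 = -8 + 4 = -4$)
$d = 8$
$U{\left(X \right)} = - \frac{X}{2}$ ($U{\left(X \right)} = X \left(- \frac{1}{2}\right) = - \frac{X}{2}$)
$Z = 6$ ($Z = \left(-1\right) \left(-6\right) = 6$)
$t{\left(k \right)} = \frac{1}{5 + k}$ ($t{\left(k \right)} = \frac{1}{k + 5} = \frac{1}{5 + k}$)
$\left(U{\left(d \right)} + t{\left(Z \right)}\right) 149 = \left(\left(- \frac{1}{2}\right) 8 + \frac{1}{5 + 6}\right) 149 = \left(-4 + \frac{1}{11}\right) 149 = \left(- \frac{43}{11}\right) 149 = - \frac{6407}{11}$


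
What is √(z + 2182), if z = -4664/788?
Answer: 12*√586469/197 ≈ 46.648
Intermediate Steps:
z = -1166/197 (z = -4664*1/788 = -1166/197 ≈ -5.9188)
√(z + 2182) = √(-1166/197 + 2182) = √(428688/197) = 12*√586469/197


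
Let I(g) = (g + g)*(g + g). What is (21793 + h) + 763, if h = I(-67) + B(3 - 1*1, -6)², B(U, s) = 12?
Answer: 40656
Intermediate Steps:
I(g) = 4*g² (I(g) = (2*g)*(2*g) = 4*g²)
h = 18100 (h = 4*(-67)² + 12² = 4*4489 + 144 = 17956 + 144 = 18100)
(21793 + h) + 763 = (21793 + 18100) + 763 = 39893 + 763 = 40656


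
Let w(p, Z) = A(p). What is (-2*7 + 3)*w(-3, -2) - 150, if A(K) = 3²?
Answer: -249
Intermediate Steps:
A(K) = 9
w(p, Z) = 9
(-2*7 + 3)*w(-3, -2) - 150 = (-2*7 + 3)*9 - 150 = (-14 + 3)*9 - 150 = -11*9 - 150 = -99 - 150 = -249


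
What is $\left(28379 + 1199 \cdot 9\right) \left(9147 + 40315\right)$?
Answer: $1937426540$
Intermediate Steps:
$\left(28379 + 1199 \cdot 9\right) \left(9147 + 40315\right) = \left(28379 + 10791\right) 49462 = 39170 \cdot 49462 = 1937426540$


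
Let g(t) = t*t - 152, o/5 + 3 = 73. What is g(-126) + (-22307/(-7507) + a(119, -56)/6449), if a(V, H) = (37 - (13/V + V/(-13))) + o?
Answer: 1177866044008392/74894358721 ≈ 15727.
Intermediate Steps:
o = 350 (o = -15 + 5*73 = -15 + 365 = 350)
g(t) = -152 + t**2 (g(t) = t**2 - 152 = -152 + t**2)
a(V, H) = 387 - 13/V + V/13 (a(V, H) = (37 - (13/V + V/(-13))) + 350 = (37 - (13/V + V*(-1/13))) + 350 = (37 - (13/V - V/13)) + 350 = (37 + (-13/V + V/13)) + 350 = (37 - 13/V + V/13) + 350 = 387 - 13/V + V/13)
g(-126) + (-22307/(-7507) + a(119, -56)/6449) = (-152 + (-126)**2) + (-22307/(-7507) + (387 - 13/119 + (1/13)*119)/6449) = (-152 + 15876) + (-22307*(-1/7507) + (387 - 13*1/119 + 119/13)*(1/6449)) = 15724 + (22307/7507 + (387 - 13/119 + 119/13)*(1/6449)) = 15724 + (22307/7507 + (612681/1547)*(1/6449)) = 15724 + (22307/7507 + 612681/9976603) = 15724 + 227147479388/74894358721 = 1177866044008392/74894358721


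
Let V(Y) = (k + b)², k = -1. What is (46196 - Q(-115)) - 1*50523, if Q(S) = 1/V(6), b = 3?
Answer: -17309/4 ≈ -4327.3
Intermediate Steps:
V(Y) = 4 (V(Y) = (-1 + 3)² = 2² = 4)
Q(S) = ¼ (Q(S) = 1/4 = ¼)
(46196 - Q(-115)) - 1*50523 = (46196 - 1*¼) - 1*50523 = (46196 - ¼) - 50523 = 184783/4 - 50523 = -17309/4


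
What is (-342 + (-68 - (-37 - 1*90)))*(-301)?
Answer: 85183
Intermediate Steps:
(-342 + (-68 - (-37 - 1*90)))*(-301) = (-342 + (-68 - (-37 - 90)))*(-301) = (-342 + (-68 - 1*(-127)))*(-301) = (-342 + (-68 + 127))*(-301) = (-342 + 59)*(-301) = -283*(-301) = 85183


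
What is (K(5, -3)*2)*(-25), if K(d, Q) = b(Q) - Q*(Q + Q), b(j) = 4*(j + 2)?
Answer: 1100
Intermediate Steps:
b(j) = 8 + 4*j (b(j) = 4*(2 + j) = 8 + 4*j)
K(d, Q) = 8 - 2*Q**2 + 4*Q (K(d, Q) = (8 + 4*Q) - Q*(Q + Q) = (8 + 4*Q) - Q*2*Q = (8 + 4*Q) - 2*Q**2 = 8 - 2*Q**2 + 4*Q)
(K(5, -3)*2)*(-25) = ((8 - 2*(-3)**2 + 4*(-3))*2)*(-25) = ((8 - 2*9 - 12)*2)*(-25) = ((8 - 18 - 12)*2)*(-25) = -22*2*(-25) = -44*(-25) = 1100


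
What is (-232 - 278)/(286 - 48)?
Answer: -15/7 ≈ -2.1429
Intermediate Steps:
(-232 - 278)/(286 - 48) = -510/238 = -510*1/238 = -15/7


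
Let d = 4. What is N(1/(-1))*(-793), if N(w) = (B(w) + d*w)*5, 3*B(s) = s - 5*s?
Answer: 31720/3 ≈ 10573.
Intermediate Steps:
B(s) = -4*s/3 (B(s) = (s - 5*s)/3 = (-4*s)/3 = -4*s/3)
N(w) = 40*w/3 (N(w) = (-4*w/3 + 4*w)*5 = (8*w/3)*5 = 40*w/3)
N(1/(-1))*(-793) = ((40/3)/(-1))*(-793) = ((40/3)*(-1))*(-793) = -40/3*(-793) = 31720/3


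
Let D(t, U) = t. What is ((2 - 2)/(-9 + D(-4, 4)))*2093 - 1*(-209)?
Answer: 209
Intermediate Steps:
((2 - 2)/(-9 + D(-4, 4)))*2093 - 1*(-209) = ((2 - 2)/(-9 - 4))*2093 - 1*(-209) = (0/(-13))*2093 + 209 = (0*(-1/13))*2093 + 209 = 0*2093 + 209 = 0 + 209 = 209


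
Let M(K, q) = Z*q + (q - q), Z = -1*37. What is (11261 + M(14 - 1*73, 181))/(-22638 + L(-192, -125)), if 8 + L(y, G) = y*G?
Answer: 2282/677 ≈ 3.3708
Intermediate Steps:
Z = -37
M(K, q) = -37*q (M(K, q) = -37*q + (q - q) = -37*q + 0 = -37*q)
L(y, G) = -8 + G*y (L(y, G) = -8 + y*G = -8 + G*y)
(11261 + M(14 - 1*73, 181))/(-22638 + L(-192, -125)) = (11261 - 37*181)/(-22638 + (-8 - 125*(-192))) = (11261 - 6697)/(-22638 + (-8 + 24000)) = 4564/(-22638 + 23992) = 4564/1354 = 4564*(1/1354) = 2282/677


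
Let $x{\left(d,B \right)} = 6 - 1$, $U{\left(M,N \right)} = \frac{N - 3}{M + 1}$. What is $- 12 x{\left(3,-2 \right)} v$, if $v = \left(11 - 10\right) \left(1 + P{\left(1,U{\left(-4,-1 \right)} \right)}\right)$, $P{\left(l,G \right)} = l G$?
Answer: $-140$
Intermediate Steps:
$U{\left(M,N \right)} = \frac{-3 + N}{1 + M}$
$P{\left(l,G \right)} = G l$
$v = \frac{7}{3}$ ($v = \left(11 - 10\right) \left(1 + \frac{-3 - 1}{1 - 4} \cdot 1\right) = 1 \left(1 + \frac{1}{-3} \left(-4\right) 1\right) = 1 \left(1 + \left(- \frac{1}{3}\right) \left(-4\right) 1\right) = 1 \left(1 + \frac{4}{3} \cdot 1\right) = 1 \left(1 + \frac{4}{3}\right) = 1 \cdot \frac{7}{3} = \frac{7}{3} \approx 2.3333$)
$x{\left(d,B \right)} = 5$ ($x{\left(d,B \right)} = 6 - 1 = 5$)
$- 12 x{\left(3,-2 \right)} v = \left(-12\right) 5 \cdot \frac{7}{3} = \left(-60\right) \frac{7}{3} = -140$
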